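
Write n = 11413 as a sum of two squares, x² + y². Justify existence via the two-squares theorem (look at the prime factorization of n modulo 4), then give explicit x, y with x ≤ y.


Step 1: Factor n = 11413 = 101 · 113.
Step 2: Check the mod-4 condition on each prime factor: 101 ≡ 1 (mod 4), exponent 1; 113 ≡ 1 (mod 4), exponent 1.
All primes ≡ 3 (mod 4) appear to even exponent (or don't appear), so by the two-squares theorem n IS expressible as a sum of two squares.
Step 3: Build a representation. Here n = 101 · 113 is a product of primes ≡ 1 (mod 4). Each prime p ≡ 1 (mod 4) is itself a sum of two squares; find a² by testing p − a² for a perfect square:
  101: 101 − 1² = 100 = 10² ⇒ 101 = 1² + 10².
  113: 113 − 1² = 112, 113 − 2² = 109, 113 − 3² = 104, 113 − 4² = 97, 113 − 5² = 88, 113 − 6² = 77, 113 − 7² = 64 = 8² ⇒ 113 = 7² + 8².
  Combine using the Brahmagupta–Fibonacci identity (a² + b²)(c² + d²) = (ac − bd)² + (ad + bc)² = (ac + bd)² + (ad − bc)²:
  101 · 113 = 11413: from (1² + 10²)(7² + 8²), take (1·7 − 10·8, 1·8 + 10·7) = (7 − 80, 8 + 70) = (-73, 78); dropping signs (only squares matter) gives (73, 78); check 73² + 78² = 5329 + 6084 = 11413 ✓.
Step 4: Order so x ≤ y and verify: 73² + 78² = 5329 + 6084 = 11413 = n. ✓

n = 11413 = 73² + 78² (one valid representation with x ≤ y).


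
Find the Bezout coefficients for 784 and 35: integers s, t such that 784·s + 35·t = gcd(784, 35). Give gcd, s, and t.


Euclidean algorithm on (784, 35) — divide until remainder is 0:
  784 = 22 · 35 + 14
  35 = 2 · 14 + 7
  14 = 2 · 7 + 0
gcd(784, 35) = 7.
Track Bezout coefficients alongside the remainders: start with r₀ = 784 = a·1 + b·0 (s = 1, t = 0) and r₁ = 35 = a·0 + b·1 (s = 0, t = 1); each new remainder r_{k+1} = r_{k-1} − q_k·r_k inherits s_{k+1} = s_{k-1} − q_k·s_k, t_{k+1} = t_{k-1} − q_k·t_k, so r_k = a·s_k + b·t_k at every step:
  q = 22: r = 14, s = 1 − 22·0 = 1, t = 0 − 22·1 = -22  (check: 784·1 + 35·(-22) = 14)
  q = 2: r = 7, s = 0 − 2·1 = -2, t = 1 − 2·(-22) = 45  (check: 784·(-2) + 35·45 = 7)
The row with r = 7 (the gcd) gives the Bezout coefficients s = -2, t = 45.
Result: 784 · (-2) + 35 · (45) = 7.

gcd(784, 35) = 7; s = -2, t = 45 (check: 784·(-2) + 35·45 = 7).


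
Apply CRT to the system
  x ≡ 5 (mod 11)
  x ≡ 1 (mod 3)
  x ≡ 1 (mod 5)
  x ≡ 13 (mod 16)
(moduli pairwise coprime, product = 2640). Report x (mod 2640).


Product of moduli M = 11 · 3 · 5 · 16 = 2640.
Merge one congruence at a time:
  Start: x ≡ 5 (mod 11).
  Combine with x ≡ 1 (mod 3); new modulus lcm = 33.
    Write x = 5 + 11·t and substitute into x ≡ 1 (mod 3): 11·t ≡ 1 − 5 = -4 (mod 3).
    Reduce coefficients mod 3: 2·t ≡ 2 (mod 3).
    The inverse of 2 mod 3 is 2 (since 2·2 = 4 = 1·3 + 1), so t ≡ 2·2 = 4 ≡ 1 (mod 3).
    Then x = 5 + 11·1 = 16, valid modulo lcm(11, 3) = 33: x ≡ 16 (mod 33).
  Combine with x ≡ 1 (mod 5); new modulus lcm = 165.
    Write x = 16 + 33·t and substitute into x ≡ 1 (mod 5): 33·t ≡ 1 − 16 = -15 (mod 5).
    Reduce coefficients mod 5: 3·t ≡ 0 (mod 5).
    The inverse of 3 mod 5 is 2 (since 3·2 = 6 = 1·5 + 1), so t ≡ 2·0 = 0 ≡ 0 (mod 5).
    Then x = 16 + 33·0 = 16, valid modulo lcm(33, 5) = 165: x ≡ 16 (mod 165).
  Combine with x ≡ 13 (mod 16); new modulus lcm = 2640.
    Write x = 16 + 165·t and substitute into x ≡ 13 (mod 16): 165·t ≡ 13 − 16 = -3 (mod 16).
    Reduce coefficients mod 16: 5·t ≡ 13 (mod 16).
    The inverse of 5 mod 16 is 13 (since 5·13 = 65 = 4·16 + 1), so t ≡ 13·13 = 169 ≡ 9 (mod 16).
    Then x = 16 + 165·9 = 1501, valid modulo lcm(165, 16) = 2640: x ≡ 1501 (mod 2640).
Verify against each original: 1501 mod 11 = 5, 1501 mod 3 = 1, 1501 mod 5 = 1, 1501 mod 16 = 13.

x ≡ 1501 (mod 2640).


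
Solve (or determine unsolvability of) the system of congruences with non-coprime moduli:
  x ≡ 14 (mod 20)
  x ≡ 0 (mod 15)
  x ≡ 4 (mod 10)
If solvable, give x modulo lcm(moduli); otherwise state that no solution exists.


Moduli 20, 15, 10 are not pairwise coprime, so CRT works modulo lcm(m_i) when all pairwise compatibility conditions hold.
Pairwise compatibility: gcd(m_i, m_j) must divide a_i - a_j for every pair.
Merge one congruence at a time:
  Start: x ≡ 14 (mod 20).
  Combine with x ≡ 0 (mod 15): gcd(20, 15) = 5, and 0 - 14 = -14 is NOT divisible by 5.
    ⇒ system is inconsistent (no integer solution).

No solution (the system is inconsistent).


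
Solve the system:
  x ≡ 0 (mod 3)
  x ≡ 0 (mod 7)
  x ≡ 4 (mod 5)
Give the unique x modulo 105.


Moduli 3, 7, 5 are pairwise coprime; by CRT there is a unique solution modulo M = 3 · 7 · 5 = 105.
Solve pairwise, accumulating the modulus:
  Start with x ≡ 0 (mod 3).
  Combine with x ≡ 0 (mod 7): since gcd(3, 7) = 1, we get a unique residue mod 21.
    Write x = 0 + 3·t and substitute into x ≡ 0 (mod 7): 3·t ≡ 0 − 0 = 0 (mod 7).
    The inverse of 3 mod 7 is 5 (since 3·5 = 15 = 2·7 + 1), so t ≡ 5·0 = 0 ≡ 0 (mod 7).
    Then x = 0 + 3·0 = 0, valid modulo lcm(3, 7) = 21: x ≡ 0 (mod 21).
  Combine with x ≡ 4 (mod 5): since gcd(21, 5) = 1, we get a unique residue mod 105.
    Write x = 0 + 21·t and substitute into x ≡ 4 (mod 5): 21·t ≡ 4 − 0 = 4 (mod 5).
    Reduce coefficients mod 5: 1·t ≡ 4 (mod 5).
    So t ≡ 4 (mod 5).
    Then x = 0 + 21·4 = 84, valid modulo lcm(21, 5) = 105: x ≡ 84 (mod 105).
Verify: 84 mod 3 = 0 ✓, 84 mod 7 = 0 ✓, 84 mod 5 = 4 ✓.

x ≡ 84 (mod 105).


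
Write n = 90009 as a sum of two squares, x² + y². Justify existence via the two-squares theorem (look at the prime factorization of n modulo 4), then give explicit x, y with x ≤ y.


Step 1: Factor n = 90009 = 3^2 · 73 · 137.
Step 2: Check the mod-4 condition on each prime factor: 3 ≡ 3 (mod 4), exponent 2 (must be even); 73 ≡ 1 (mod 4), exponent 1; 137 ≡ 1 (mod 4), exponent 1.
All primes ≡ 3 (mod 4) appear to even exponent (or don't appear), so by the two-squares theorem n IS expressible as a sum of two squares.
Step 3: Build a representation. Group n = k² · m with k = 3 and m = 73 · 137 = 10001 (a product of primes ≡ 1 (mod 4)); a representation of m scales to one of n via (k·x)² + (k·y)² = k²(x² + y²). Each prime p ≡ 1 (mod 4) is itself a sum of two squares; find a² by testing p − a² for a perfect square:
  73: 73 − 1² = 72, 73 − 2² = 69, 73 − 3² = 64 = 8² ⇒ 73 = 3² + 8².
  137: 137 − 1² = 136, 137 − 2² = 133, 137 − 3² = 128, 137 − 4² = 121 = 11² ⇒ 137 = 4² + 11².
  Combine using the Brahmagupta–Fibonacci identity (a² + b²)(c² + d²) = (ac − bd)² + (ad + bc)² = (ac + bd)² + (ad − bc)²:
  73 · 137 = 10001: from (3² + 8²)(4² + 11²), take (3·4 − 8·11, 3·11 + 8·4) = (12 − 88, 33 + 32) = (-76, 65); dropping signs (only squares matter) gives (76, 65); check 76² + 65² = 5776 + 4225 = 10001 ✓.
  Scale by k = 3: (3·76, 3·65) = (228, 195).
Step 4: Order so x ≤ y and verify: 195² + 228² = 38025 + 51984 = 90009 = n. ✓

n = 90009 = 195² + 228² (one valid representation with x ≤ y).


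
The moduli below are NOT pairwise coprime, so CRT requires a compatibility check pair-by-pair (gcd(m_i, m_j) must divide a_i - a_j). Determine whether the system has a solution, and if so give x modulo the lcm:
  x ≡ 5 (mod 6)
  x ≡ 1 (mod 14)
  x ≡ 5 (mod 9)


Moduli 6, 14, 9 are not pairwise coprime, so CRT works modulo lcm(m_i) when all pairwise compatibility conditions hold.
Pairwise compatibility: gcd(m_i, m_j) must divide a_i - a_j for every pair.
Merge one congruence at a time:
  Start: x ≡ 5 (mod 6).
  Combine with x ≡ 1 (mod 14): gcd(6, 14) = 2; 1 - 5 = -4, which IS divisible by 2, so compatible.
    Write x = 5 + 6·t and substitute into x ≡ 1 (mod 14): 6·t ≡ 1 − 5 = -4 (mod 14).
    Divide the congruence (and modulus) by g = 2: 3·t ≡ -2 (mod 7).
    Reduce coefficients mod 7: 3·t ≡ 5 (mod 7).
    The inverse of 3 mod 7 is 5 (since 3·5 = 15 = 2·7 + 1), so t ≡ 5·5 = 25 ≡ 4 (mod 7).
    Then x = 5 + 6·4 = 29, valid modulo lcm(6, 14) = 42: x ≡ 29 (mod 42).
  Combine with x ≡ 5 (mod 9): gcd(42, 9) = 3; 5 - 29 = -24, which IS divisible by 3, so compatible.
    Write x = 29 + 42·t and substitute into x ≡ 5 (mod 9): 42·t ≡ 5 − 29 = -24 (mod 9).
    Divide the congruence (and modulus) by g = 3: 14·t ≡ -8 (mod 3).
    Reduce coefficients mod 3: 2·t ≡ 1 (mod 3).
    The inverse of 2 mod 3 is 2 (since 2·2 = 4 = 1·3 + 1), so t ≡ 2·1 = 2 ≡ 2 (mod 3).
    Then x = 29 + 42·2 = 113, valid modulo lcm(42, 9) = 126: x ≡ 113 (mod 126).
Verify: 113 mod 6 = 5, 113 mod 14 = 1, 113 mod 9 = 5.

x ≡ 113 (mod 126).


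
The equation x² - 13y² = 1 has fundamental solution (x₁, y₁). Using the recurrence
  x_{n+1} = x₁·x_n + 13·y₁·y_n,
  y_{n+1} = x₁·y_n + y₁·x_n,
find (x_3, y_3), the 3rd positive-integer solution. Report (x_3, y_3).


Step 1: Find the fundamental solution (x₁, y₁) of x² - 13y² = 1.
  Expand √13 as a continued fraction. a₀ = ⌊√13⌋ = 3; iterate m_{k+1} = d_k·a_k − m_k, d_{k+1} = (13 − m_{k+1}²)/d_k, a_{k+1} = ⌊(a₀ + m_{k+1})/d_{k+1}⌋ (starting m₀ = 0, d₀ = 1), with convergents p_k = a_k·p_{k-1} + p_{k-2}, q_k = a_k·q_{k-1} + q_{k-2} (p₋₁ = 1, q₋₁ = 0):
  k = 0: a₀ = 3; p₀/q₀ = 3/1; p₀² − 13·q₀² = 9 − 13 = -4.
  k = 1: m = 3, d = 4, a = ⌊(3 + 3)/4⌋ = 1; p/q = (1·3 + 1)/(1·1 + 0) = 4/1; p² − 13·q² = 16 − 13 = 3.
  k = 2: m = 1, d = 3, a = ⌊(3 + 1)/3⌋ = 1; p/q = (1·4 + 3)/(1·1 + 1) = 7/2; p² − 13·q² = 49 − 52 = -3.
  k = 3: m = 2, d = 3, a = ⌊(3 + 2)/3⌋ = 1; p/q = (1·7 + 4)/(1·2 + 1) = 11/3; p² − 13·q² = 121 − 117 = 4.
  k = 4: m = 1, d = 4, a = ⌊(3 + 1)/4⌋ = 1; p/q = (1·11 + 7)/(1·3 + 2) = 18/5; p² − 13·q² = 324 − 325 = -1.
  k = 5: m = 3, d = 1, a = ⌊(3 + 3)/1⌋ = 6; p/q = (6·18 + 11)/(6·5 + 3) = 119/33; p² − 13·q² = 14161 − 14157 = 4.
  k = 6: m = 3, d = 4, a = ⌊(3 + 3)/4⌋ = 1; p/q = (1·119 + 18)/(1·33 + 5) = 137/38; p² − 13·q² = 18769 − 18772 = -3.
  k = 7: m = 1, d = 3, a = ⌊(3 + 1)/3⌋ = 1; p/q = (1·137 + 119)/(1·38 + 33) = 256/71; p² − 13·q² = 65536 − 65533 = 3.
  k = 8: m = 2, d = 3, a = ⌊(3 + 2)/3⌋ = 1; p/q = (1·256 + 137)/(1·71 + 38) = 393/109; p² − 13·q² = 154449 − 154453 = -4.
  k = 9: m = 1, d = 4, a = ⌊(3 + 1)/4⌋ = 1; p/q = (1·393 + 256)/(1·109 + 71) = 649/180; p² − 13·q² = 421201 − 421200 = 1.
  The first convergent with p² − 13·q² = 1 gives the fundamental solution (x₁, y₁) = (649, 180).
Step 2: Apply the recurrence (x_{n+1}, y_{n+1}) = (x₁x_n + 13y₁y_n, x₁y_n + y₁x_n) repeatedly.
  From (x_1, y_1) = (649, 180): x_2 = 649·649 + 13·180·180 = 842401; y_2 = 649·180 + 180·649 = 233640.
  From (x_2, y_2) = (842401, 233640): x_3 = 649·842401 + 13·180·233640 = 1093435849; y_3 = 649·233640 + 180·842401 = 303264540.
Step 3: Verify x_3² - 13·y_3² = 1195601955878350801 - 1195601955878350800 = 1 (should be 1). ✓

(x_1, y_1) = (649, 180); (x_3, y_3) = (1093435849, 303264540).


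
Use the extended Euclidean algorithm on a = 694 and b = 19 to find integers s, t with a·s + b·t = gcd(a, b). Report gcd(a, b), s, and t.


Euclidean algorithm on (694, 19) — divide until remainder is 0:
  694 = 36 · 19 + 10
  19 = 1 · 10 + 9
  10 = 1 · 9 + 1
  9 = 9 · 1 + 0
gcd(694, 19) = 1.
Track Bezout coefficients alongside the remainders: start with r₀ = 694 = a·1 + b·0 (s = 1, t = 0) and r₁ = 19 = a·0 + b·1 (s = 0, t = 1); each new remainder r_{k+1} = r_{k-1} − q_k·r_k inherits s_{k+1} = s_{k-1} − q_k·s_k, t_{k+1} = t_{k-1} − q_k·t_k, so r_k = a·s_k + b·t_k at every step:
  q = 36: r = 10, s = 1 − 36·0 = 1, t = 0 − 36·1 = -36  (check: 694·1 + 19·(-36) = 10)
  q = 1: r = 9, s = 0 − 1·1 = -1, t = 1 − 1·(-36) = 37  (check: 694·(-1) + 19·37 = 9)
  q = 1: r = 1, s = 1 − 1·(-1) = 2, t = -36 − 1·37 = -73  (check: 694·2 + 19·(-73) = 1)
The row with r = 1 (the gcd) gives the Bezout coefficients s = 2, t = -73.
Result: 694 · (2) + 19 · (-73) = 1.

gcd(694, 19) = 1; s = 2, t = -73 (check: 694·2 + 19·(-73) = 1).


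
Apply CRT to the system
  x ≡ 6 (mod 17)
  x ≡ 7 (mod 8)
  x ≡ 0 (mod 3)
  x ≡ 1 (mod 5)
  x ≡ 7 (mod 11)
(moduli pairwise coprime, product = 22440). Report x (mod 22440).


Product of moduli M = 17 · 8 · 3 · 5 · 11 = 22440.
Merge one congruence at a time:
  Start: x ≡ 6 (mod 17).
  Combine with x ≡ 7 (mod 8); new modulus lcm = 136.
    Write x = 6 + 17·t and substitute into x ≡ 7 (mod 8): 17·t ≡ 7 − 6 = 1 (mod 8).
    Reduce coefficients mod 8: 1·t ≡ 1 (mod 8).
    So t ≡ 1 (mod 8).
    Then x = 6 + 17·1 = 23, valid modulo lcm(17, 8) = 136: x ≡ 23 (mod 136).
  Combine with x ≡ 0 (mod 3); new modulus lcm = 408.
    Write x = 23 + 136·t and substitute into x ≡ 0 (mod 3): 136·t ≡ 0 − 23 = -23 (mod 3).
    Reduce coefficients mod 3: 1·t ≡ 1 (mod 3).
    So t ≡ 1 (mod 3).
    Then x = 23 + 136·1 = 159, valid modulo lcm(136, 3) = 408: x ≡ 159 (mod 408).
  Combine with x ≡ 1 (mod 5); new modulus lcm = 2040.
    Write x = 159 + 408·t and substitute into x ≡ 1 (mod 5): 408·t ≡ 1 − 159 = -158 (mod 5).
    Reduce coefficients mod 5: 3·t ≡ 2 (mod 5).
    The inverse of 3 mod 5 is 2 (since 3·2 = 6 = 1·5 + 1), so t ≡ 2·2 = 4 ≡ 4 (mod 5).
    Then x = 159 + 408·4 = 1791, valid modulo lcm(408, 5) = 2040: x ≡ 1791 (mod 2040).
  Combine with x ≡ 7 (mod 11); new modulus lcm = 22440.
    Write x = 1791 + 2040·t and substitute into x ≡ 7 (mod 11): 2040·t ≡ 7 − 1791 = -1784 (mod 11).
    Reduce coefficients mod 11: 5·t ≡ 9 (mod 11).
    The inverse of 5 mod 11 is 9 (since 5·9 = 45 = 4·11 + 1), so t ≡ 9·9 = 81 ≡ 4 (mod 11).
    Then x = 1791 + 2040·4 = 9951, valid modulo lcm(2040, 11) = 22440: x ≡ 9951 (mod 22440).
Verify against each original: 9951 mod 17 = 6, 9951 mod 8 = 7, 9951 mod 3 = 0, 9951 mod 5 = 1, 9951 mod 11 = 7.

x ≡ 9951 (mod 22440).


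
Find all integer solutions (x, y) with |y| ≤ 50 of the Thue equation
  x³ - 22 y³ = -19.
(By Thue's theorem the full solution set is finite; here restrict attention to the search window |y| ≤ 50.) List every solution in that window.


The equation is x³ - 22y³ = -19. For fixed y, x³ = 22·y³ − 19, so a solution requires the RHS to be a perfect cube.
Strategy: iterate y from -50 to 50, compute RHS = 22·y³ − 19, and check whether it is a (positive or negative) perfect cube.
Check small values of y:
  y = 0: RHS = -19 is not a perfect cube.
  y = 1: RHS = 3 is not a perfect cube.
  y = -1: RHS = -41 is not a perfect cube.
  y = 2: RHS = 157 is not a perfect cube.
  y = -2: RHS = -195 is not a perfect cube.
  y = 3: RHS = 575 is not a perfect cube.
  y = -3: RHS = -613 is not a perfect cube.
Continuing the search up to |y| = 50 finds no solutions either.
No (x, y) in the scanned range satisfies the equation.

No integer solutions with |y| ≤ 50.


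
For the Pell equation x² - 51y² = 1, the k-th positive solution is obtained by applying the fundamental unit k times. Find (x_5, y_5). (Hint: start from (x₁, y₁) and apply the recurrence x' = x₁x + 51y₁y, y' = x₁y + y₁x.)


Step 1: Find the fundamental solution (x₁, y₁) of x² - 51y² = 1.
  Expand √51 as a continued fraction. a₀ = ⌊√51⌋ = 7; iterate m_{k+1} = d_k·a_k − m_k, d_{k+1} = (51 − m_{k+1}²)/d_k, a_{k+1} = ⌊(a₀ + m_{k+1})/d_{k+1}⌋ (starting m₀ = 0, d₀ = 1), with convergents p_k = a_k·p_{k-1} + p_{k-2}, q_k = a_k·q_{k-1} + q_{k-2} (p₋₁ = 1, q₋₁ = 0):
  k = 0: a₀ = 7; p₀/q₀ = 7/1; p₀² − 51·q₀² = 49 − 51 = -2.
  k = 1: m = 7, d = 2, a = ⌊(7 + 7)/2⌋ = 7; p/q = (7·7 + 1)/(7·1 + 0) = 50/7; p² − 51·q² = 2500 − 2499 = 1.
  The first convergent with p² − 51·q² = 1 gives the fundamental solution (x₁, y₁) = (50, 7).
Step 2: Apply the recurrence (x_{n+1}, y_{n+1}) = (x₁x_n + 51y₁y_n, x₁y_n + y₁x_n) repeatedly.
  From (x_1, y_1) = (50, 7): x_2 = 50·50 + 51·7·7 = 4999; y_2 = 50·7 + 7·50 = 700.
  From (x_2, y_2) = (4999, 700): x_3 = 50·4999 + 51·7·700 = 499850; y_3 = 50·700 + 7·4999 = 69993.
  From (x_3, y_3) = (499850, 69993): x_4 = 50·499850 + 51·7·69993 = 49980001; y_4 = 50·69993 + 7·499850 = 6998600.
  From (x_4, y_4) = (49980001, 6998600): x_5 = 50·49980001 + 51·7·6998600 = 4997500250; y_5 = 50·6998600 + 7·49980001 = 699790007.
Step 3: Verify x_5² - 51·y_5² = 24975008748750062500 - 24975008748750062499 = 1 (should be 1). ✓

(x_1, y_1) = (50, 7); (x_5, y_5) = (4997500250, 699790007).


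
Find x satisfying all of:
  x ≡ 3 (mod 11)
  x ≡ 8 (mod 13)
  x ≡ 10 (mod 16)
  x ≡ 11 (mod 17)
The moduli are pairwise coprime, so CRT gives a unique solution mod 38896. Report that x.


Product of moduli M = 11 · 13 · 16 · 17 = 38896.
Merge one congruence at a time:
  Start: x ≡ 3 (mod 11).
  Combine with x ≡ 8 (mod 13); new modulus lcm = 143.
    Write x = 3 + 11·t and substitute into x ≡ 8 (mod 13): 11·t ≡ 8 − 3 = 5 (mod 13).
    The inverse of 11 mod 13 is 6 (since 11·6 = 66 = 5·13 + 1), so t ≡ 6·5 = 30 ≡ 4 (mod 13).
    Then x = 3 + 11·4 = 47, valid modulo lcm(11, 13) = 143: x ≡ 47 (mod 143).
  Combine with x ≡ 10 (mod 16); new modulus lcm = 2288.
    Write x = 47 + 143·t and substitute into x ≡ 10 (mod 16): 143·t ≡ 10 − 47 = -37 (mod 16).
    Reduce coefficients mod 16: 15·t ≡ 11 (mod 16).
    The inverse of 15 mod 16 is 15 (since 15·15 = 225 = 14·16 + 1), so t ≡ 15·11 = 165 ≡ 5 (mod 16).
    Then x = 47 + 143·5 = 762, valid modulo lcm(143, 16) = 2288: x ≡ 762 (mod 2288).
  Combine with x ≡ 11 (mod 17); new modulus lcm = 38896.
    Write x = 762 + 2288·t and substitute into x ≡ 11 (mod 17): 2288·t ≡ 11 − 762 = -751 (mod 17).
    Reduce coefficients mod 17: 10·t ≡ 14 (mod 17).
    The inverse of 10 mod 17 is 12 (since 10·12 = 120 = 7·17 + 1), so t ≡ 12·14 = 168 ≡ 15 (mod 17).
    Then x = 762 + 2288·15 = 35082, valid modulo lcm(2288, 17) = 38896: x ≡ 35082 (mod 38896).
Verify against each original: 35082 mod 11 = 3, 35082 mod 13 = 8, 35082 mod 16 = 10, 35082 mod 17 = 11.

x ≡ 35082 (mod 38896).


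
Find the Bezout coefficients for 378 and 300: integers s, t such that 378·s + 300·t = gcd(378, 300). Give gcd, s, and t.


Euclidean algorithm on (378, 300) — divide until remainder is 0:
  378 = 1 · 300 + 78
  300 = 3 · 78 + 66
  78 = 1 · 66 + 12
  66 = 5 · 12 + 6
  12 = 2 · 6 + 0
gcd(378, 300) = 6.
Track Bezout coefficients alongside the remainders: start with r₀ = 378 = a·1 + b·0 (s = 1, t = 0) and r₁ = 300 = a·0 + b·1 (s = 0, t = 1); each new remainder r_{k+1} = r_{k-1} − q_k·r_k inherits s_{k+1} = s_{k-1} − q_k·s_k, t_{k+1} = t_{k-1} − q_k·t_k, so r_k = a·s_k + b·t_k at every step:
  q = 1: r = 78, s = 1 − 1·0 = 1, t = 0 − 1·1 = -1  (check: 378·1 + 300·(-1) = 78)
  q = 3: r = 66, s = 0 − 3·1 = -3, t = 1 − 3·(-1) = 4  (check: 378·(-3) + 300·4 = 66)
  q = 1: r = 12, s = 1 − 1·(-3) = 4, t = -1 − 1·4 = -5  (check: 378·4 + 300·(-5) = 12)
  q = 5: r = 6, s = -3 − 5·4 = -23, t = 4 − 5·(-5) = 29  (check: 378·(-23) + 300·29 = 6)
The row with r = 6 (the gcd) gives the Bezout coefficients s = -23, t = 29.
Result: 378 · (-23) + 300 · (29) = 6.

gcd(378, 300) = 6; s = -23, t = 29 (check: 378·(-23) + 300·29 = 6).


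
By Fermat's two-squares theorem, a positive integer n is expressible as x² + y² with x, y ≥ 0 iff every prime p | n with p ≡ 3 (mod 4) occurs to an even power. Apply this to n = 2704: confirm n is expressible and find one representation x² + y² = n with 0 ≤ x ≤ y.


Step 1: Factor n = 2704 = 2^4 · 13^2.
Step 2: Check the mod-4 condition on each prime factor: 2 = 2 (special); 13 ≡ 1 (mod 4), exponent 2.
All primes ≡ 3 (mod 4) appear to even exponent (or don't appear), so by the two-squares theorem n IS expressible as a sum of two squares.
Step 3: Build a representation. Group n = k² · m with k = 4 and m = 13 · 13 = 169 (a product of primes ≡ 1 (mod 4)); a representation of m scales to one of n via (k·x)² + (k·y)² = k²(x² + y²). Each prime p ≡ 1 (mod 4) is itself a sum of two squares; find a² by testing p − a² for a perfect square:
  13: 13 − 1² = 12, 13 − 2² = 9 = 3² ⇒ 13 = 2² + 3².
  Combine using the Brahmagupta–Fibonacci identity (a² + b²)(c² + d²) = (ac − bd)² + (ad + bc)² = (ac + bd)² + (ad − bc)²:
  13 · 13 = 169: from (2² + 3²)(2² + 3²), take (2·2 − 3·3, 2·3 + 3·2) = (4 − 9, 6 + 6) = (-5, 12); dropping signs (only squares matter) gives (5, 12); check 5² + 12² = 25 + 144 = 169 ✓.
  Scale by k = 4: (4·5, 4·12) = (20, 48).
Step 4: Order so x ≤ y and verify: 20² + 48² = 400 + 2304 = 2704 = n. ✓

n = 2704 = 20² + 48² (one valid representation with x ≤ y).


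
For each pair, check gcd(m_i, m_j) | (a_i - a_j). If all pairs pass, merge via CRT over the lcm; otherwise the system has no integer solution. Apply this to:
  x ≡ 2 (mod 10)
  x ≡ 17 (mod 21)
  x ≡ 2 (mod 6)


Moduli 10, 21, 6 are not pairwise coprime, so CRT works modulo lcm(m_i) when all pairwise compatibility conditions hold.
Pairwise compatibility: gcd(m_i, m_j) must divide a_i - a_j for every pair.
Merge one congruence at a time:
  Start: x ≡ 2 (mod 10).
  Combine with x ≡ 17 (mod 21): gcd(10, 21) = 1; 17 - 2 = 15, which IS divisible by 1, so compatible.
    Write x = 2 + 10·t and substitute into x ≡ 17 (mod 21): 10·t ≡ 17 − 2 = 15 (mod 21).
    The inverse of 10 mod 21 is 19 (since 10·19 = 190 = 9·21 + 1), so t ≡ 19·15 = 285 ≡ 12 (mod 21).
    Then x = 2 + 10·12 = 122, valid modulo lcm(10, 21) = 210: x ≡ 122 (mod 210).
  Combine with x ≡ 2 (mod 6): gcd(210, 6) = 6; 2 - 122 = -120, which IS divisible by 6, so compatible.
    Write x = 122 + 210·t and substitute into x ≡ 2 (mod 6): 210·t ≡ 2 − 122 = -120 (mod 6).
    Divide the congruence (and modulus) by g = 6: 35·t ≡ -20 (mod 1).
    Modulo 1 every t works; take t = 0.
    Then x = 122 + 210·0 = 122, valid modulo lcm(210, 6) = 210: x ≡ 122 (mod 210).
Verify: 122 mod 10 = 2, 122 mod 21 = 17, 122 mod 6 = 2.

x ≡ 122 (mod 210).


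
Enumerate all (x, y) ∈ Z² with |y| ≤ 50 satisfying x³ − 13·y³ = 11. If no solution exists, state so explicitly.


The equation is x³ - 13y³ = 11. For fixed y, x³ = 13·y³ + 11, so a solution requires the RHS to be a perfect cube.
Strategy: iterate y from -50 to 50, compute RHS = 13·y³ + 11, and check whether it is a (positive or negative) perfect cube.
Check small values of y:
  y = 0: RHS = 11 is not a perfect cube.
  y = 1: RHS = 24 is not a perfect cube.
  y = -1: RHS = -2 is not a perfect cube.
  y = 2: RHS = 115 is not a perfect cube.
  y = -2: RHS = -93 is not a perfect cube.
  y = 3: RHS = 362 is not a perfect cube.
  y = -3: RHS = -340 is not a perfect cube.
Continuing the search up to |y| = 50 finds no solutions either.
No (x, y) in the scanned range satisfies the equation.

No integer solutions with |y| ≤ 50.


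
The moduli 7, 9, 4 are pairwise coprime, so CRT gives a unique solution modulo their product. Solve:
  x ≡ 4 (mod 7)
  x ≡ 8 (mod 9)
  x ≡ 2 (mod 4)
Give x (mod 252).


Moduli 7, 9, 4 are pairwise coprime; by CRT there is a unique solution modulo M = 7 · 9 · 4 = 252.
Solve pairwise, accumulating the modulus:
  Start with x ≡ 4 (mod 7).
  Combine with x ≡ 8 (mod 9): since gcd(7, 9) = 1, we get a unique residue mod 63.
    Write x = 4 + 7·t and substitute into x ≡ 8 (mod 9): 7·t ≡ 8 − 4 = 4 (mod 9).
    The inverse of 7 mod 9 is 4 (since 7·4 = 28 = 3·9 + 1), so t ≡ 4·4 = 16 ≡ 7 (mod 9).
    Then x = 4 + 7·7 = 53, valid modulo lcm(7, 9) = 63: x ≡ 53 (mod 63).
  Combine with x ≡ 2 (mod 4): since gcd(63, 4) = 1, we get a unique residue mod 252.
    Write x = 53 + 63·t and substitute into x ≡ 2 (mod 4): 63·t ≡ 2 − 53 = -51 (mod 4).
    Reduce coefficients mod 4: 3·t ≡ 1 (mod 4).
    The inverse of 3 mod 4 is 3 (since 3·3 = 9 = 2·4 + 1), so t ≡ 3·1 = 3 ≡ 3 (mod 4).
    Then x = 53 + 63·3 = 242, valid modulo lcm(63, 4) = 252: x ≡ 242 (mod 252).
Verify: 242 mod 7 = 4 ✓, 242 mod 9 = 8 ✓, 242 mod 4 = 2 ✓.

x ≡ 242 (mod 252).


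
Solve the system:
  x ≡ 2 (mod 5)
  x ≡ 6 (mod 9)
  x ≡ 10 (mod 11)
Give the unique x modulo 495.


Moduli 5, 9, 11 are pairwise coprime; by CRT there is a unique solution modulo M = 5 · 9 · 11 = 495.
Solve pairwise, accumulating the modulus:
  Start with x ≡ 2 (mod 5).
  Combine with x ≡ 6 (mod 9): since gcd(5, 9) = 1, we get a unique residue mod 45.
    Write x = 2 + 5·t and substitute into x ≡ 6 (mod 9): 5·t ≡ 6 − 2 = 4 (mod 9).
    The inverse of 5 mod 9 is 2 (since 5·2 = 10 = 1·9 + 1), so t ≡ 2·4 = 8 ≡ 8 (mod 9).
    Then x = 2 + 5·8 = 42, valid modulo lcm(5, 9) = 45: x ≡ 42 (mod 45).
  Combine with x ≡ 10 (mod 11): since gcd(45, 11) = 1, we get a unique residue mod 495.
    Write x = 42 + 45·t and substitute into x ≡ 10 (mod 11): 45·t ≡ 10 − 42 = -32 (mod 11).
    Reduce coefficients mod 11: 1·t ≡ 1 (mod 11).
    So t ≡ 1 (mod 11).
    Then x = 42 + 45·1 = 87, valid modulo lcm(45, 11) = 495: x ≡ 87 (mod 495).
Verify: 87 mod 5 = 2 ✓, 87 mod 9 = 6 ✓, 87 mod 11 = 10 ✓.

x ≡ 87 (mod 495).


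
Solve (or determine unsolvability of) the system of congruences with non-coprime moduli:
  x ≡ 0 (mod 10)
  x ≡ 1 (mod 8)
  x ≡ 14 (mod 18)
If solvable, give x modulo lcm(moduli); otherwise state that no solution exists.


Moduli 10, 8, 18 are not pairwise coprime, so CRT works modulo lcm(m_i) when all pairwise compatibility conditions hold.
Pairwise compatibility: gcd(m_i, m_j) must divide a_i - a_j for every pair.
Merge one congruence at a time:
  Start: x ≡ 0 (mod 10).
  Combine with x ≡ 1 (mod 8): gcd(10, 8) = 2, and 1 - 0 = 1 is NOT divisible by 2.
    ⇒ system is inconsistent (no integer solution).

No solution (the system is inconsistent).


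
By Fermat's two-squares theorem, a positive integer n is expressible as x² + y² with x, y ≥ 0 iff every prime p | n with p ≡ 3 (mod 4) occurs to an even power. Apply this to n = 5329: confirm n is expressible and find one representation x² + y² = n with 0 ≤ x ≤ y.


Step 1: Factor n = 5329 = 73^2.
Step 2: Check the mod-4 condition on each prime factor: 73 ≡ 1 (mod 4), exponent 2.
All primes ≡ 3 (mod 4) appear to even exponent (or don't appear), so by the two-squares theorem n IS expressible as a sum of two squares.
Step 3: Build a representation. Here n = 73 · 73 is a product of primes ≡ 1 (mod 4). Each prime p ≡ 1 (mod 4) is itself a sum of two squares; find a² by testing p − a² for a perfect square:
  73: 73 − 1² = 72, 73 − 2² = 69, 73 − 3² = 64 = 8² ⇒ 73 = 3² + 8².
  Combine using the Brahmagupta–Fibonacci identity (a² + b²)(c² + d²) = (ac − bd)² + (ad + bc)² = (ac + bd)² + (ad − bc)²:
  73 · 73 = 5329: from (3² + 8²)(3² + 8²), take (3·3 − 8·8, 3·8 + 8·3) = (9 − 64, 24 + 24) = (-55, 48); dropping signs (only squares matter) gives (55, 48); check 55² + 48² = 3025 + 2304 = 5329 ✓.
Step 4: Order so x ≤ y and verify: 48² + 55² = 2304 + 3025 = 5329 = n. ✓

n = 5329 = 48² + 55² (one valid representation with x ≤ y).


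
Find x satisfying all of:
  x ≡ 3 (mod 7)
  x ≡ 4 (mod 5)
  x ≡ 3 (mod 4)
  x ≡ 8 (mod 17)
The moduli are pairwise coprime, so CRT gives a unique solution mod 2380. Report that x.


Product of moduli M = 7 · 5 · 4 · 17 = 2380.
Merge one congruence at a time:
  Start: x ≡ 3 (mod 7).
  Combine with x ≡ 4 (mod 5); new modulus lcm = 35.
    Write x = 3 + 7·t and substitute into x ≡ 4 (mod 5): 7·t ≡ 4 − 3 = 1 (mod 5).
    Reduce coefficients mod 5: 2·t ≡ 1 (mod 5).
    The inverse of 2 mod 5 is 3 (since 2·3 = 6 = 1·5 + 1), so t ≡ 3·1 = 3 ≡ 3 (mod 5).
    Then x = 3 + 7·3 = 24, valid modulo lcm(7, 5) = 35: x ≡ 24 (mod 35).
  Combine with x ≡ 3 (mod 4); new modulus lcm = 140.
    Write x = 24 + 35·t and substitute into x ≡ 3 (mod 4): 35·t ≡ 3 − 24 = -21 (mod 4).
    Reduce coefficients mod 4: 3·t ≡ 3 (mod 4).
    The inverse of 3 mod 4 is 3 (since 3·3 = 9 = 2·4 + 1), so t ≡ 3·3 = 9 ≡ 1 (mod 4).
    Then x = 24 + 35·1 = 59, valid modulo lcm(35, 4) = 140: x ≡ 59 (mod 140).
  Combine with x ≡ 8 (mod 17); new modulus lcm = 2380.
    Write x = 59 + 140·t and substitute into x ≡ 8 (mod 17): 140·t ≡ 8 − 59 = -51 (mod 17).
    Reduce coefficients mod 17: 4·t ≡ 0 (mod 17).
    The inverse of 4 mod 17 is 13 (since 4·13 = 52 = 3·17 + 1), so t ≡ 13·0 = 0 ≡ 0 (mod 17).
    Then x = 59 + 140·0 = 59, valid modulo lcm(140, 17) = 2380: x ≡ 59 (mod 2380).
Verify against each original: 59 mod 7 = 3, 59 mod 5 = 4, 59 mod 4 = 3, 59 mod 17 = 8.

x ≡ 59 (mod 2380).


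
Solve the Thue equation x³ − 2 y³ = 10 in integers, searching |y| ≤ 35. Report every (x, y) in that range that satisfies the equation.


The equation is x³ - 2y³ = 10. For fixed y, x³ = 2·y³ + 10, so a solution requires the RHS to be a perfect cube.
Strategy: iterate y from -35 to 35, compute RHS = 2·y³ + 10, and check whether it is a (positive or negative) perfect cube.
Check small values of y:
  y = 0: RHS = 10 is not a perfect cube.
  y = 1: RHS = 12 is not a perfect cube.
  y = -1: RHS = 8 = (2)³ ⇒ x = 2 works.
  y = 2: RHS = 26 is not a perfect cube.
  y = -2: RHS = -6 is not a perfect cube.
  y = 3: RHS = 64 = (4)³ ⇒ x = 4 works.
  y = -3: RHS = -44 is not a perfect cube.
Continuing the search up to |y| = 35 finds no further solutions beyond those listed.
Collected solutions: (2, -1), (4, 3).

Solutions (with |y| ≤ 35): (2, -1), (4, 3).


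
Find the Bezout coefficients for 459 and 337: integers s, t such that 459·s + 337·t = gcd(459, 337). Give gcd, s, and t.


Euclidean algorithm on (459, 337) — divide until remainder is 0:
  459 = 1 · 337 + 122
  337 = 2 · 122 + 93
  122 = 1 · 93 + 29
  93 = 3 · 29 + 6
  29 = 4 · 6 + 5
  6 = 1 · 5 + 1
  5 = 5 · 1 + 0
gcd(459, 337) = 1.
Track Bezout coefficients alongside the remainders: start with r₀ = 459 = a·1 + b·0 (s = 1, t = 0) and r₁ = 337 = a·0 + b·1 (s = 0, t = 1); each new remainder r_{k+1} = r_{k-1} − q_k·r_k inherits s_{k+1} = s_{k-1} − q_k·s_k, t_{k+1} = t_{k-1} − q_k·t_k, so r_k = a·s_k + b·t_k at every step:
  q = 1: r = 122, s = 1 − 1·0 = 1, t = 0 − 1·1 = -1  (check: 459·1 + 337·(-1) = 122)
  q = 2: r = 93, s = 0 − 2·1 = -2, t = 1 − 2·(-1) = 3  (check: 459·(-2) + 337·3 = 93)
  q = 1: r = 29, s = 1 − 1·(-2) = 3, t = -1 − 1·3 = -4  (check: 459·3 + 337·(-4) = 29)
  q = 3: r = 6, s = -2 − 3·3 = -11, t = 3 − 3·(-4) = 15  (check: 459·(-11) + 337·15 = 6)
  q = 4: r = 5, s = 3 − 4·(-11) = 47, t = -4 − 4·15 = -64  (check: 459·47 + 337·(-64) = 5)
  q = 1: r = 1, s = -11 − 1·47 = -58, t = 15 − 1·(-64) = 79  (check: 459·(-58) + 337·79 = 1)
The row with r = 1 (the gcd) gives the Bezout coefficients s = -58, t = 79.
Result: 459 · (-58) + 337 · (79) = 1.

gcd(459, 337) = 1; s = -58, t = 79 (check: 459·(-58) + 337·79 = 1).


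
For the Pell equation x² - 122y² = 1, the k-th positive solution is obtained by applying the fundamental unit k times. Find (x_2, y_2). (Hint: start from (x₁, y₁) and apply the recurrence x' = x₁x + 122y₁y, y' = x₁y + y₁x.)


Step 1: Find the fundamental solution (x₁, y₁) of x² - 122y² = 1.
  Expand √122 as a continued fraction. a₀ = ⌊√122⌋ = 11; iterate m_{k+1} = d_k·a_k − m_k, d_{k+1} = (122 − m_{k+1}²)/d_k, a_{k+1} = ⌊(a₀ + m_{k+1})/d_{k+1}⌋ (starting m₀ = 0, d₀ = 1), with convergents p_k = a_k·p_{k-1} + p_{k-2}, q_k = a_k·q_{k-1} + q_{k-2} (p₋₁ = 1, q₋₁ = 0):
  k = 0: a₀ = 11; p₀/q₀ = 11/1; p₀² − 122·q₀² = 121 − 122 = -1.
  k = 1: m = 11, d = 1, a = ⌊(11 + 11)/1⌋ = 22; p/q = (22·11 + 1)/(22·1 + 0) = 243/22; p² − 122·q² = 59049 − 59048 = 1.
  The first convergent with p² − 122·q² = 1 gives the fundamental solution (x₁, y₁) = (243, 22).
Step 2: Apply the recurrence (x_{n+1}, y_{n+1}) = (x₁x_n + 122y₁y_n, x₁y_n + y₁x_n) repeatedly.
  From (x_1, y_1) = (243, 22): x_2 = 243·243 + 122·22·22 = 118097; y_2 = 243·22 + 22·243 = 10692.
Step 3: Verify x_2² - 122·y_2² = 13946901409 - 13946901408 = 1 (should be 1). ✓

(x_1, y_1) = (243, 22); (x_2, y_2) = (118097, 10692).


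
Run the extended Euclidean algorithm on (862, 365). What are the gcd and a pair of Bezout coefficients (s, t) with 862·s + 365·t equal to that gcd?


Euclidean algorithm on (862, 365) — divide until remainder is 0:
  862 = 2 · 365 + 132
  365 = 2 · 132 + 101
  132 = 1 · 101 + 31
  101 = 3 · 31 + 8
  31 = 3 · 8 + 7
  8 = 1 · 7 + 1
  7 = 7 · 1 + 0
gcd(862, 365) = 1.
Track Bezout coefficients alongside the remainders: start with r₀ = 862 = a·1 + b·0 (s = 1, t = 0) and r₁ = 365 = a·0 + b·1 (s = 0, t = 1); each new remainder r_{k+1} = r_{k-1} − q_k·r_k inherits s_{k+1} = s_{k-1} − q_k·s_k, t_{k+1} = t_{k-1} − q_k·t_k, so r_k = a·s_k + b·t_k at every step:
  q = 2: r = 132, s = 1 − 2·0 = 1, t = 0 − 2·1 = -2  (check: 862·1 + 365·(-2) = 132)
  q = 2: r = 101, s = 0 − 2·1 = -2, t = 1 − 2·(-2) = 5  (check: 862·(-2) + 365·5 = 101)
  q = 1: r = 31, s = 1 − 1·(-2) = 3, t = -2 − 1·5 = -7  (check: 862·3 + 365·(-7) = 31)
  q = 3: r = 8, s = -2 − 3·3 = -11, t = 5 − 3·(-7) = 26  (check: 862·(-11) + 365·26 = 8)
  q = 3: r = 7, s = 3 − 3·(-11) = 36, t = -7 − 3·26 = -85  (check: 862·36 + 365·(-85) = 7)
  q = 1: r = 1, s = -11 − 1·36 = -47, t = 26 − 1·(-85) = 111  (check: 862·(-47) + 365·111 = 1)
The row with r = 1 (the gcd) gives the Bezout coefficients s = -47, t = 111.
Result: 862 · (-47) + 365 · (111) = 1.

gcd(862, 365) = 1; s = -47, t = 111 (check: 862·(-47) + 365·111 = 1).


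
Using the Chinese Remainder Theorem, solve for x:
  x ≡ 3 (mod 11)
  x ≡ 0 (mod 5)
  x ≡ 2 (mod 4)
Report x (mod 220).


Moduli 11, 5, 4 are pairwise coprime; by CRT there is a unique solution modulo M = 11 · 5 · 4 = 220.
Solve pairwise, accumulating the modulus:
  Start with x ≡ 3 (mod 11).
  Combine with x ≡ 0 (mod 5): since gcd(11, 5) = 1, we get a unique residue mod 55.
    Write x = 3 + 11·t and substitute into x ≡ 0 (mod 5): 11·t ≡ 0 − 3 = -3 (mod 5).
    Reduce coefficients mod 5: 1·t ≡ 2 (mod 5).
    So t ≡ 2 (mod 5).
    Then x = 3 + 11·2 = 25, valid modulo lcm(11, 5) = 55: x ≡ 25 (mod 55).
  Combine with x ≡ 2 (mod 4): since gcd(55, 4) = 1, we get a unique residue mod 220.
    Write x = 25 + 55·t and substitute into x ≡ 2 (mod 4): 55·t ≡ 2 − 25 = -23 (mod 4).
    Reduce coefficients mod 4: 3·t ≡ 1 (mod 4).
    The inverse of 3 mod 4 is 3 (since 3·3 = 9 = 2·4 + 1), so t ≡ 3·1 = 3 ≡ 3 (mod 4).
    Then x = 25 + 55·3 = 190, valid modulo lcm(55, 4) = 220: x ≡ 190 (mod 220).
Verify: 190 mod 11 = 3 ✓, 190 mod 5 = 0 ✓, 190 mod 4 = 2 ✓.

x ≡ 190 (mod 220).


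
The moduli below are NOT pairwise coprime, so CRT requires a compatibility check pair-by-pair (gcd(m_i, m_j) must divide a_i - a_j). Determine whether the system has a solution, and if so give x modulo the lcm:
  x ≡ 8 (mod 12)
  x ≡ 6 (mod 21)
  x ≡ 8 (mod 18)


Moduli 12, 21, 18 are not pairwise coprime, so CRT works modulo lcm(m_i) when all pairwise compatibility conditions hold.
Pairwise compatibility: gcd(m_i, m_j) must divide a_i - a_j for every pair.
Merge one congruence at a time:
  Start: x ≡ 8 (mod 12).
  Combine with x ≡ 6 (mod 21): gcd(12, 21) = 3, and 6 - 8 = -2 is NOT divisible by 3.
    ⇒ system is inconsistent (no integer solution).

No solution (the system is inconsistent).


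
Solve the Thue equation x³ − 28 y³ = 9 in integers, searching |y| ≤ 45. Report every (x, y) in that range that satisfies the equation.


The equation is x³ - 28y³ = 9. For fixed y, x³ = 28·y³ + 9, so a solution requires the RHS to be a perfect cube.
Strategy: iterate y from -45 to 45, compute RHS = 28·y³ + 9, and check whether it is a (positive or negative) perfect cube.
Check small values of y:
  y = 0: RHS = 9 is not a perfect cube.
  y = 1: RHS = 37 is not a perfect cube.
  y = -1: RHS = -19 is not a perfect cube.
  y = 2: RHS = 233 is not a perfect cube.
  y = -2: RHS = -215 is not a perfect cube.
  y = 3: RHS = 765 is not a perfect cube.
  y = -3: RHS = -747 is not a perfect cube.
Continuing the search up to |y| = 45 finds no solutions either.
No (x, y) in the scanned range satisfies the equation.

No integer solutions with |y| ≤ 45.


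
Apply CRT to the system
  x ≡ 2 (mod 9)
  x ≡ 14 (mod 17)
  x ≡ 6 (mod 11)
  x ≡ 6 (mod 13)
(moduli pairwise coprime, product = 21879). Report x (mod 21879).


Product of moduli M = 9 · 17 · 11 · 13 = 21879.
Merge one congruence at a time:
  Start: x ≡ 2 (mod 9).
  Combine with x ≡ 14 (mod 17); new modulus lcm = 153.
    Write x = 2 + 9·t and substitute into x ≡ 14 (mod 17): 9·t ≡ 14 − 2 = 12 (mod 17).
    The inverse of 9 mod 17 is 2 (since 9·2 = 18 = 1·17 + 1), so t ≡ 2·12 = 24 ≡ 7 (mod 17).
    Then x = 2 + 9·7 = 65, valid modulo lcm(9, 17) = 153: x ≡ 65 (mod 153).
  Combine with x ≡ 6 (mod 11); new modulus lcm = 1683.
    Write x = 65 + 153·t and substitute into x ≡ 6 (mod 11): 153·t ≡ 6 − 65 = -59 (mod 11).
    Reduce coefficients mod 11: 10·t ≡ 7 (mod 11).
    The inverse of 10 mod 11 is 10 (since 10·10 = 100 = 9·11 + 1), so t ≡ 10·7 = 70 ≡ 4 (mod 11).
    Then x = 65 + 153·4 = 677, valid modulo lcm(153, 11) = 1683: x ≡ 677 (mod 1683).
  Combine with x ≡ 6 (mod 13); new modulus lcm = 21879.
    Write x = 677 + 1683·t and substitute into x ≡ 6 (mod 13): 1683·t ≡ 6 − 677 = -671 (mod 13).
    Reduce coefficients mod 13: 6·t ≡ 5 (mod 13).
    The inverse of 6 mod 13 is 11 (since 6·11 = 66 = 5·13 + 1), so t ≡ 11·5 = 55 ≡ 3 (mod 13).
    Then x = 677 + 1683·3 = 5726, valid modulo lcm(1683, 13) = 21879: x ≡ 5726 (mod 21879).
Verify against each original: 5726 mod 9 = 2, 5726 mod 17 = 14, 5726 mod 11 = 6, 5726 mod 13 = 6.

x ≡ 5726 (mod 21879).


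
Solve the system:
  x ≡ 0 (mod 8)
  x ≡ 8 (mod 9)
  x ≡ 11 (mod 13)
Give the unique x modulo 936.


Moduli 8, 9, 13 are pairwise coprime; by CRT there is a unique solution modulo M = 8 · 9 · 13 = 936.
Solve pairwise, accumulating the modulus:
  Start with x ≡ 0 (mod 8).
  Combine with x ≡ 8 (mod 9): since gcd(8, 9) = 1, we get a unique residue mod 72.
    Write x = 0 + 8·t and substitute into x ≡ 8 (mod 9): 8·t ≡ 8 − 0 = 8 (mod 9).
    The inverse of 8 mod 9 is 8 (since 8·8 = 64 = 7·9 + 1), so t ≡ 8·8 = 64 ≡ 1 (mod 9).
    Then x = 0 + 8·1 = 8, valid modulo lcm(8, 9) = 72: x ≡ 8 (mod 72).
  Combine with x ≡ 11 (mod 13): since gcd(72, 13) = 1, we get a unique residue mod 936.
    Write x = 8 + 72·t and substitute into x ≡ 11 (mod 13): 72·t ≡ 11 − 8 = 3 (mod 13).
    Reduce coefficients mod 13: 7·t ≡ 3 (mod 13).
    The inverse of 7 mod 13 is 2 (since 7·2 = 14 = 1·13 + 1), so t ≡ 2·3 = 6 ≡ 6 (mod 13).
    Then x = 8 + 72·6 = 440, valid modulo lcm(72, 13) = 936: x ≡ 440 (mod 936).
Verify: 440 mod 8 = 0 ✓, 440 mod 9 = 8 ✓, 440 mod 13 = 11 ✓.

x ≡ 440 (mod 936).


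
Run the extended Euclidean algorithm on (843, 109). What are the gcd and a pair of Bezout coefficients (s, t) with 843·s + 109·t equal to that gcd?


Euclidean algorithm on (843, 109) — divide until remainder is 0:
  843 = 7 · 109 + 80
  109 = 1 · 80 + 29
  80 = 2 · 29 + 22
  29 = 1 · 22 + 7
  22 = 3 · 7 + 1
  7 = 7 · 1 + 0
gcd(843, 109) = 1.
Track Bezout coefficients alongside the remainders: start with r₀ = 843 = a·1 + b·0 (s = 1, t = 0) and r₁ = 109 = a·0 + b·1 (s = 0, t = 1); each new remainder r_{k+1} = r_{k-1} − q_k·r_k inherits s_{k+1} = s_{k-1} − q_k·s_k, t_{k+1} = t_{k-1} − q_k·t_k, so r_k = a·s_k + b·t_k at every step:
  q = 7: r = 80, s = 1 − 7·0 = 1, t = 0 − 7·1 = -7  (check: 843·1 + 109·(-7) = 80)
  q = 1: r = 29, s = 0 − 1·1 = -1, t = 1 − 1·(-7) = 8  (check: 843·(-1) + 109·8 = 29)
  q = 2: r = 22, s = 1 − 2·(-1) = 3, t = -7 − 2·8 = -23  (check: 843·3 + 109·(-23) = 22)
  q = 1: r = 7, s = -1 − 1·3 = -4, t = 8 − 1·(-23) = 31  (check: 843·(-4) + 109·31 = 7)
  q = 3: r = 1, s = 3 − 3·(-4) = 15, t = -23 − 3·31 = -116  (check: 843·15 + 109·(-116) = 1)
The row with r = 1 (the gcd) gives the Bezout coefficients s = 15, t = -116.
Result: 843 · (15) + 109 · (-116) = 1.

gcd(843, 109) = 1; s = 15, t = -116 (check: 843·15 + 109·(-116) = 1).
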